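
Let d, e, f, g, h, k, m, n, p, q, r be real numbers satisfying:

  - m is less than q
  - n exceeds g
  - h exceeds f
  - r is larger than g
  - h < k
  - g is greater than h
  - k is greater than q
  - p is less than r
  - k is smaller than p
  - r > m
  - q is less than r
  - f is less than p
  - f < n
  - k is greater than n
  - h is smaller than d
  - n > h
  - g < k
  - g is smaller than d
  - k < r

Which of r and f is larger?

r

Chaining the given relations: f < h < n < k < p < r.
So f < r; r is the larger of the two.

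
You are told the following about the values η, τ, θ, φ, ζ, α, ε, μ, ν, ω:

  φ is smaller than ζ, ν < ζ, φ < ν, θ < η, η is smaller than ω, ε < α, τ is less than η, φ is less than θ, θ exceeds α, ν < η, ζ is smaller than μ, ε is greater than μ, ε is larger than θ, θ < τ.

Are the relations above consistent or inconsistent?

Chaining the given relations yields ε < α < θ, so ε < θ. But one relation states θ < ε. These cannot both hold.

inconsistent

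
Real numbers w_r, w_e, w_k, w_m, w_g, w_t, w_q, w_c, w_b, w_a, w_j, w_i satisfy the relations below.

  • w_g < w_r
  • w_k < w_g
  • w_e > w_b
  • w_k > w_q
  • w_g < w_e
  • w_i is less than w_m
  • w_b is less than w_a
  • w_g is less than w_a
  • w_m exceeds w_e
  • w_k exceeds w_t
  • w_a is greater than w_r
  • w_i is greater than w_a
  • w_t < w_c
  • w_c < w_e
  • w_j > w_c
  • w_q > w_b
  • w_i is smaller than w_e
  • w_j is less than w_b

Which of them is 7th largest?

Piecing the relations together gives one ordering: w_t < w_c < w_j < w_b < w_q < w_k < w_g < w_r < w_a < w_i < w_e < w_m.
The 7th largest is w_k.

w_k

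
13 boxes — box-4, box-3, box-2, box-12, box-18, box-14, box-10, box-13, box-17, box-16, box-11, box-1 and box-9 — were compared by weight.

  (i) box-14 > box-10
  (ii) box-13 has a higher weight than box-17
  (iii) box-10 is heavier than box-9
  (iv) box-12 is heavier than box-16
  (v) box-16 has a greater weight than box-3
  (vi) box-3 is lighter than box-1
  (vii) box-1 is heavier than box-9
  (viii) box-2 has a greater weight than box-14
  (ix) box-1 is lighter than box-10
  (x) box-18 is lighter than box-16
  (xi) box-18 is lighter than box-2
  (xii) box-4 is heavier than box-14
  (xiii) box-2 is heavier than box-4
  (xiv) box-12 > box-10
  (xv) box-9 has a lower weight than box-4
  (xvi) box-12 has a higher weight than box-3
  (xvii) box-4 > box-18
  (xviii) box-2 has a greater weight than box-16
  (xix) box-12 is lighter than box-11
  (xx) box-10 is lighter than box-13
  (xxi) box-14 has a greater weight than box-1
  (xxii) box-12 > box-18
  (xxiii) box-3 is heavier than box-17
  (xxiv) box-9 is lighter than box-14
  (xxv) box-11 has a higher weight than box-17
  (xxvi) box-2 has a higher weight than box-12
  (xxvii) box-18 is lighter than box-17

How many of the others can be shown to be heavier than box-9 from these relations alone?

From box-9 the given relations immediately reach box-1, box-10, box-14, box-4.
From those, box-13, box-12, box-2 — 7 in total.
From those, box-11 — 8 in total.
Nothing else is reachable above box-9; 8 in all.

8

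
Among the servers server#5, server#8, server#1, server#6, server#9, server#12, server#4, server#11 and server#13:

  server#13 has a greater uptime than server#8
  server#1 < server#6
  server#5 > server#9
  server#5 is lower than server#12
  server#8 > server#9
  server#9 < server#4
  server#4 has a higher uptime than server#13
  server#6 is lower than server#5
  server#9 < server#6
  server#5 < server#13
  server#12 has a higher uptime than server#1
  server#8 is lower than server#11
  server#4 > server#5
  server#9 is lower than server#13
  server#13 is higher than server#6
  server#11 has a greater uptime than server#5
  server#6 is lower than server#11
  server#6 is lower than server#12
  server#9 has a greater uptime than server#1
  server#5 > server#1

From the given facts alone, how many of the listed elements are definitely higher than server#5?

The elements the relations force above server#5 are server#13, server#4, server#12, server#11 — no chain reaches any other.
That is 4.

4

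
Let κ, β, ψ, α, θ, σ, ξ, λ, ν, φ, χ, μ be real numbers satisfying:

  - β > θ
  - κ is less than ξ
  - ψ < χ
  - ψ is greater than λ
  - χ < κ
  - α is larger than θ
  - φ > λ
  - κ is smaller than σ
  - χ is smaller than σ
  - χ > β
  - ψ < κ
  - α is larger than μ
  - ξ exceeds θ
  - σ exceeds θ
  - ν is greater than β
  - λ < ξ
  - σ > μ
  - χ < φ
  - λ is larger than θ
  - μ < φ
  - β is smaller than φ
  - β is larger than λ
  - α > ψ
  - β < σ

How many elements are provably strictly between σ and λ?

Chaining upward from λ reaches: ψ, β, χ, κ, ν, ξ, φ, α.
Chaining downward from σ reaches: θ, μ, ψ, β, χ, κ.
Strictly between λ and σ are those in both lists: ψ, β, χ, κ — 4 elements.

4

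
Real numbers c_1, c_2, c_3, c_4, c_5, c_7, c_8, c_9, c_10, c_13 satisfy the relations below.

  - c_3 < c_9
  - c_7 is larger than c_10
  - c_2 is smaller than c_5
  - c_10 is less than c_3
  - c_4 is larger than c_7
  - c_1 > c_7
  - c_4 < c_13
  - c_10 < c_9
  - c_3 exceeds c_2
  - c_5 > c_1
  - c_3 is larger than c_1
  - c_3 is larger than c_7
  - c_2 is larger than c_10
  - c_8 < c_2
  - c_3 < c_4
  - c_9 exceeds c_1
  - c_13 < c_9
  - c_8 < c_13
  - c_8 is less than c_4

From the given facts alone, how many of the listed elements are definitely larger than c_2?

5

Directly above c_2: c_5, c_3.
One step further: c_4, c_9 (4 so far).
One step further: c_13 (5 so far).
No other element is forced above c_2 by the given relations, so the count is 5.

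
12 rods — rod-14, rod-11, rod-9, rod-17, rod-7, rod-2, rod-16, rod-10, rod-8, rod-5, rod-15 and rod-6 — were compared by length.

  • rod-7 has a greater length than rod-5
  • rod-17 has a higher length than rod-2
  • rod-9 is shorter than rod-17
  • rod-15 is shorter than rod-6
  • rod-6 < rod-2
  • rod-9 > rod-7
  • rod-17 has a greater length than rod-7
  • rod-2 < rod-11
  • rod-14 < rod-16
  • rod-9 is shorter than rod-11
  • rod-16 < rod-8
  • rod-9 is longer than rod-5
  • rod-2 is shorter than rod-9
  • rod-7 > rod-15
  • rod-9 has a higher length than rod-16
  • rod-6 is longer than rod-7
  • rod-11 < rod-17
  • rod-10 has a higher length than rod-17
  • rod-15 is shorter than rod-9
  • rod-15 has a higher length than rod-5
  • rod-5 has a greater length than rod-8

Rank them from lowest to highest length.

rod-14 < rod-16 < rod-8 < rod-5 < rod-15 < rod-7 < rod-6 < rod-2 < rod-9 < rod-11 < rod-17 < rod-10

Each adjacent pair is fixed by a given relation: rod-14 < rod-16; rod-16 < rod-8; rod-8 < rod-5; rod-5 < rod-15; rod-15 < rod-7; rod-7 < rod-6; rod-6 < rod-2; rod-2 < rod-9; rod-9 < rod-11; rod-11 < rod-17; rod-17 < rod-10. Chaining them end to end gives the full order.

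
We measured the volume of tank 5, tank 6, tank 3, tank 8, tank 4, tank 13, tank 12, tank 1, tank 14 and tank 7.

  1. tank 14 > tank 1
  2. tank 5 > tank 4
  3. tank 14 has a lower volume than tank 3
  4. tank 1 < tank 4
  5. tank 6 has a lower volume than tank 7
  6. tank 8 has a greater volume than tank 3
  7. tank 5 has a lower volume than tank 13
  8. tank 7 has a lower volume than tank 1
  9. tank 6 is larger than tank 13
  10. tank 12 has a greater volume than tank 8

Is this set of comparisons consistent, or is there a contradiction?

We have tank 1 < tank 4 stated directly, yet also tank 4 < tank 5 < tank 13 < tank 6 < tank 7 < tank 1 by chaining the others — so tank 4 < tank 1. Contradiction.

inconsistent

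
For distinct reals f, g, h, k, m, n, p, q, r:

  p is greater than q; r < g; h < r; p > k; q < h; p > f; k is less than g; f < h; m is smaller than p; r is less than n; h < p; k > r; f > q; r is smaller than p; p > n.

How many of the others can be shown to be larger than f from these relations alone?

From f the given relations immediately reach h, p.
From those, r — 3 in total.
From those, n, k, g — 6 in total.
Nothing else is reachable above f; 6 in all.

6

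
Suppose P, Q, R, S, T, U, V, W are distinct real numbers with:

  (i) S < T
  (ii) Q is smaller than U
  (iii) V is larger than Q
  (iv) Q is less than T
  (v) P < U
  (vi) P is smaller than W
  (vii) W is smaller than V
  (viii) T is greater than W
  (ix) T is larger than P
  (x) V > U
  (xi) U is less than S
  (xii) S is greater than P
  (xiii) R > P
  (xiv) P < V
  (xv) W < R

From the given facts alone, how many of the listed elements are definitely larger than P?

The elements the relations force above P are W, R, U, S, T, V — no chain reaches any other.
That is 6.

6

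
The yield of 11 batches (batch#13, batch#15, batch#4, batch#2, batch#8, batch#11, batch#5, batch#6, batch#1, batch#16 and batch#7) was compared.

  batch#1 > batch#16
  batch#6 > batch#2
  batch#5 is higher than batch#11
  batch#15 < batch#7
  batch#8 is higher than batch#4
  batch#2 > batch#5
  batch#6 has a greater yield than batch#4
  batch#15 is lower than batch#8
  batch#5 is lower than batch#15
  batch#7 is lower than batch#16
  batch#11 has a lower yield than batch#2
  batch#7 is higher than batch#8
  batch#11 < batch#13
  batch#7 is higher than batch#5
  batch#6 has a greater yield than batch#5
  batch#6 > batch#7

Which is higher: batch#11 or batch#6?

batch#6

Link the given pairs in sequence: batch#11 < batch#5; batch#5 < batch#15; batch#15 < batch#8; batch#8 < batch#7; batch#7 < batch#6.
Together: batch#11 < batch#5 < batch#15 < batch#8 < batch#7 < batch#6.
So batch#11 < batch#6; batch#6 is the higher of the two.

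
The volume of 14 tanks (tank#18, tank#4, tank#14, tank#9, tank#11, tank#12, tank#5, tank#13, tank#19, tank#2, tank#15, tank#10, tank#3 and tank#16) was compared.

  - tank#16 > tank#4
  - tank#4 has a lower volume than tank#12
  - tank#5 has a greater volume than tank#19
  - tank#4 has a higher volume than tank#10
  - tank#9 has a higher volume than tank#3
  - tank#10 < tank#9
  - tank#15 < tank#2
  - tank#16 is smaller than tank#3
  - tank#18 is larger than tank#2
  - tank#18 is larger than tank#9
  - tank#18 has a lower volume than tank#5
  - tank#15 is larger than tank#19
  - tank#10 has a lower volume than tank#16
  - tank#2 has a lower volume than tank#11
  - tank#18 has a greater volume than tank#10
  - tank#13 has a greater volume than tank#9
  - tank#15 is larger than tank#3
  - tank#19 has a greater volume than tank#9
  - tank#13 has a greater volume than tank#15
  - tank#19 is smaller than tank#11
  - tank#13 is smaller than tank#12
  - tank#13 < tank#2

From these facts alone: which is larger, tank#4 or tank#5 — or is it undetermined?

Link the given pairs in sequence: tank#4 < tank#16; tank#16 < tank#3; tank#3 < tank#9; tank#9 < tank#19; tank#19 < tank#15; tank#15 < tank#13; tank#13 < tank#2; tank#2 < tank#18; tank#18 < tank#5.
Chaining these gives tank#4 < tank#16 < tank#3 < tank#9 < tank#19 < tank#15 < tank#13 < tank#2 < tank#18 < tank#5.
So tank#5 is larger.

tank#5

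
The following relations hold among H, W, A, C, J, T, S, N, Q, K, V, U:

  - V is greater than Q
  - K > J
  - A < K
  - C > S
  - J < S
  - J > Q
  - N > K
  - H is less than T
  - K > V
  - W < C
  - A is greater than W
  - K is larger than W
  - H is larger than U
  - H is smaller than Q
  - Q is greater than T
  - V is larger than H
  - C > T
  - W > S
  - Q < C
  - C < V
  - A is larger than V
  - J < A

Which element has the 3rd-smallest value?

T

Piecing the relations together gives one ordering: U < H < T < Q < J < S < W < C < V < A < K < N.
Counting 3 from the smallest end gives T.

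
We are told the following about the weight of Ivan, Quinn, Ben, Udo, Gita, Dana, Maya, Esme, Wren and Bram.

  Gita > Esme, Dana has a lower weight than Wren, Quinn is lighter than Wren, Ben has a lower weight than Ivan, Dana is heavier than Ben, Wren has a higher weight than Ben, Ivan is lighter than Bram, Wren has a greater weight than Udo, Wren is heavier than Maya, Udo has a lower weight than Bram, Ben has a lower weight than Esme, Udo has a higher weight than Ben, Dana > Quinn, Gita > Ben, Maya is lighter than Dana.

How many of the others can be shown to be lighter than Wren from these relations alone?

Directly below Wren: Maya, Ben, Quinn, Udo, Dana.
Nothing else is reachable below Wren; 5 in all.

5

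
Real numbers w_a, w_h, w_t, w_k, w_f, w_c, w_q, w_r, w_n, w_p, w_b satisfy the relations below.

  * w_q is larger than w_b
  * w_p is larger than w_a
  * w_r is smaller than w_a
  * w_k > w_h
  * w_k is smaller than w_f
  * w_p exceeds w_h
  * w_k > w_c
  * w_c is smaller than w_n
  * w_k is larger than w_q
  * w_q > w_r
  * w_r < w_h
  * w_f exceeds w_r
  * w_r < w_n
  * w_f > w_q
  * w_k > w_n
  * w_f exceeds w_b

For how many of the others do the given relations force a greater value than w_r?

Directly above w_r: w_q, w_h, w_n, w_f, w_a.
One step further: w_k, w_p (7 so far).
Nothing else is reachable above w_r; 7 in all.

7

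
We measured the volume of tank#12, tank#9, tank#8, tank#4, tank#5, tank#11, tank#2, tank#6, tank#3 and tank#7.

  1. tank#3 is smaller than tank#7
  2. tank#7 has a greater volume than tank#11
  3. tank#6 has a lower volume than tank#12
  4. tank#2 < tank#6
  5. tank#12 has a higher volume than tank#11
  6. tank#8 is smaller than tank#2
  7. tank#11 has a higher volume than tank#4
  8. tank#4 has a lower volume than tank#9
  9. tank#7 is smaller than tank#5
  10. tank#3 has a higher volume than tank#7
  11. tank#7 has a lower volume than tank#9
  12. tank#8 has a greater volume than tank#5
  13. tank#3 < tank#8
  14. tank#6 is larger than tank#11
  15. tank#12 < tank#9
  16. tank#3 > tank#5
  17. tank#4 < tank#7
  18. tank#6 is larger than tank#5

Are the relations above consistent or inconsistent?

We have tank#3 < tank#7 stated directly, yet also tank#7 < tank#5 < tank#3 by chaining the others — so tank#7 < tank#3. Contradiction.

inconsistent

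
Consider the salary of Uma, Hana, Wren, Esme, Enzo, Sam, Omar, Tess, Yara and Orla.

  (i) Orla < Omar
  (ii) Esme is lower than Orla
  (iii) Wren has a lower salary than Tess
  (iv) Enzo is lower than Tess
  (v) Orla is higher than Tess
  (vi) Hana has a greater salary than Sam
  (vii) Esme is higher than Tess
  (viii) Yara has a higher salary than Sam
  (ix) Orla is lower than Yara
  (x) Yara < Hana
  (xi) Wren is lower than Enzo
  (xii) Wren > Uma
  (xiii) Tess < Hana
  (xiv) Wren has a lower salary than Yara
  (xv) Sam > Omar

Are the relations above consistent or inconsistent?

The single ordering Uma < Wren < Enzo < Tess < Esme < Orla < Omar < Sam < Yara < Hana satisfies every listed relation, so no contradiction arises.

consistent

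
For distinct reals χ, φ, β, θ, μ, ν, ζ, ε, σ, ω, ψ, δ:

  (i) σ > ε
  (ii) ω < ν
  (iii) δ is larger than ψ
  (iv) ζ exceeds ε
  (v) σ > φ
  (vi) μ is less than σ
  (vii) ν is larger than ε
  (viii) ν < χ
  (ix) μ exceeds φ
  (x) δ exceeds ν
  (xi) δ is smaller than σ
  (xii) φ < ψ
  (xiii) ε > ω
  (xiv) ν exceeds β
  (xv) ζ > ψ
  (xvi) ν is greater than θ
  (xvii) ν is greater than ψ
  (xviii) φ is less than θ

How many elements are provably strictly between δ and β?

Chaining upward from β reaches: ν, χ, σ.
Chaining downward from δ reaches: ω, ε, φ, θ, ψ, ν.
Strictly between β and δ are those in both lists: ν — 1 element.

1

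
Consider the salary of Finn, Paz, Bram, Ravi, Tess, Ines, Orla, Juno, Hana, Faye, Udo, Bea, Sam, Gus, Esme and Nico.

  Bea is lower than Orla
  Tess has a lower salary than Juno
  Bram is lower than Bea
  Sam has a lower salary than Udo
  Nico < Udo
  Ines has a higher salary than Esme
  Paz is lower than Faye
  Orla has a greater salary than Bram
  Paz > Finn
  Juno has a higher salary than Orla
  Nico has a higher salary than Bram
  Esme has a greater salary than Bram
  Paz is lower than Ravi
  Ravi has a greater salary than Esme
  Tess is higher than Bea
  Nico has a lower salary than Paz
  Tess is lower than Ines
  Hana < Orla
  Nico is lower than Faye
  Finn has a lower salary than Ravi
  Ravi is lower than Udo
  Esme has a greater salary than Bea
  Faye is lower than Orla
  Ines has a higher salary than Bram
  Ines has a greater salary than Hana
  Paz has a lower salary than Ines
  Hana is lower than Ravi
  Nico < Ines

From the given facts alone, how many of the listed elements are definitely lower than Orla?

Directly below Orla: Bram, Bea, Hana, Faye.
One step further: Nico, Paz (6 so far).
One step further: Finn (7 so far).
No other element is forced below Orla by the given relations, so the count is 7.

7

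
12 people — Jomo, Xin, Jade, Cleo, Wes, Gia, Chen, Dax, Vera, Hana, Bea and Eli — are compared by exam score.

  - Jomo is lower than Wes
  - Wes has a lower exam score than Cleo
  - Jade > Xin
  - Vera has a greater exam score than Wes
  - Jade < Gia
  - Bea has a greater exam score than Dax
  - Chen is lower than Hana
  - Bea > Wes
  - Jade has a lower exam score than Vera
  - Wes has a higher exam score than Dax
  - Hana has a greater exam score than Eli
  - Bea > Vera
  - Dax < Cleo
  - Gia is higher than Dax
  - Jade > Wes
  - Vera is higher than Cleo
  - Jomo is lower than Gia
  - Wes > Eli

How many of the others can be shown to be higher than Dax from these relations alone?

6

Directly above Dax: Wes, Cleo, Gia, Bea.
One step further: Jade, Vera (6 so far).
No other element is forced above Dax by the given relations, so the count is 6.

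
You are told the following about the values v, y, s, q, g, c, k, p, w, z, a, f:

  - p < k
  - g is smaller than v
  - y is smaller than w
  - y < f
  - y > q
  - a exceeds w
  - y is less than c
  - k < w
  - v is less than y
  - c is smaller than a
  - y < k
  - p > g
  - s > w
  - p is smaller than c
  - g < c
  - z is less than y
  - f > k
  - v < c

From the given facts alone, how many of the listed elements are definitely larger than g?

9

Directly above g: p, v, c.
One step further: y, k, a (6 so far).
One step further: f, w (8 so far).
One step further: s (9 so far).
Nothing else is reachable above g; 9 in all.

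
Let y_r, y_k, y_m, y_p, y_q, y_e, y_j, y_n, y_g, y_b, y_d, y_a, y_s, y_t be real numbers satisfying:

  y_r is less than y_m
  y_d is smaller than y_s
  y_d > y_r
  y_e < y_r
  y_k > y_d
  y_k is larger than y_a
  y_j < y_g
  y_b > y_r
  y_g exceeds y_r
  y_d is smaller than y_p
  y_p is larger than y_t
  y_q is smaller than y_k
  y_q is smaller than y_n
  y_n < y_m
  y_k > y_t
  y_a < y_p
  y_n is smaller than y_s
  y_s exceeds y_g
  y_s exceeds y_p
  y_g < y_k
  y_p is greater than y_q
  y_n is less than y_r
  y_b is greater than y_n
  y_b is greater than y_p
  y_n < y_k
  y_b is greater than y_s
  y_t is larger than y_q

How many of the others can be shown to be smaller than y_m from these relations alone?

4

Directly below y_m: y_n, y_r.
One step further: y_q, y_e (4 so far).
Nothing else is reachable below y_m; 4 in all.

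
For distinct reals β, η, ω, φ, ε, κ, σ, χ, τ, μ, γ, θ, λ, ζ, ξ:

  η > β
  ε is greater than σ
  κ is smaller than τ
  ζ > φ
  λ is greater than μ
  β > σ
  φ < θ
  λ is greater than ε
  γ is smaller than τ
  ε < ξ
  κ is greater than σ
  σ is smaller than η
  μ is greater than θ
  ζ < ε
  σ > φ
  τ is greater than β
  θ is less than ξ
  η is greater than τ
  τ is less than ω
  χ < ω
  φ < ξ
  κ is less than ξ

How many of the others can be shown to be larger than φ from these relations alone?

12

Directly above φ: σ, θ, ζ, ξ.
One step further: β, κ, μ, ε, η (9 so far).
One step further: τ, λ (11 so far).
One step further: ω (12 so far).
Nothing else is reachable above φ; 12 in all.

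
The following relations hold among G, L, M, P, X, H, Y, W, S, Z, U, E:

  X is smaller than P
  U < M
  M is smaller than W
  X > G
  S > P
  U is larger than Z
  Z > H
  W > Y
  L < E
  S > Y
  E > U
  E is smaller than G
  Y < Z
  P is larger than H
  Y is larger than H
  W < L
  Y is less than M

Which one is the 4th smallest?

Piecing the relations together gives one ordering: H < Y < Z < U < M < W < L < E < G < X < P < S.
The 4th smallest is U.

U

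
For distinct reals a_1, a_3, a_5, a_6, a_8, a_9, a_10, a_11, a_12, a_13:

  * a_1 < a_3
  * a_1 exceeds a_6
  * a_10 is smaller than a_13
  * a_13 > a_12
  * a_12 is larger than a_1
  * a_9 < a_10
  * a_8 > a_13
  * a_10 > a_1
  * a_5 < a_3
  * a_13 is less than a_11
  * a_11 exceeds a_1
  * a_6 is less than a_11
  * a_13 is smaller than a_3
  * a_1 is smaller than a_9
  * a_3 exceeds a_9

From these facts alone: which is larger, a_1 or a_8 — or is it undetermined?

a_8

a_1 < a_9 and a_9 < a_10 give a_1 < a_10.
With a_10 < a_13: a_1 < a_9 < a_10 < a_13.
Then a_13 < a_8 extends the chain to a_8.
So a_8 is larger.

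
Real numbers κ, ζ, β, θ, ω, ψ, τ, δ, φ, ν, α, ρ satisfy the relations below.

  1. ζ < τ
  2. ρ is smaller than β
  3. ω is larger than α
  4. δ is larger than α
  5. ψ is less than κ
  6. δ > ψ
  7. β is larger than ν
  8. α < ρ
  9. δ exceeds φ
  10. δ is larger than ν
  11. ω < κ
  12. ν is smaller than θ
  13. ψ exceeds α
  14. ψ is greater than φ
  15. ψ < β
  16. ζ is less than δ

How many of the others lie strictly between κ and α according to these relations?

2

Chaining upward from α reaches: ρ, ψ, ω, δ, β.
Chaining downward from κ reaches: φ, ψ, ω.
Strictly between α and κ are those in both lists: ψ, ω — 2 elements.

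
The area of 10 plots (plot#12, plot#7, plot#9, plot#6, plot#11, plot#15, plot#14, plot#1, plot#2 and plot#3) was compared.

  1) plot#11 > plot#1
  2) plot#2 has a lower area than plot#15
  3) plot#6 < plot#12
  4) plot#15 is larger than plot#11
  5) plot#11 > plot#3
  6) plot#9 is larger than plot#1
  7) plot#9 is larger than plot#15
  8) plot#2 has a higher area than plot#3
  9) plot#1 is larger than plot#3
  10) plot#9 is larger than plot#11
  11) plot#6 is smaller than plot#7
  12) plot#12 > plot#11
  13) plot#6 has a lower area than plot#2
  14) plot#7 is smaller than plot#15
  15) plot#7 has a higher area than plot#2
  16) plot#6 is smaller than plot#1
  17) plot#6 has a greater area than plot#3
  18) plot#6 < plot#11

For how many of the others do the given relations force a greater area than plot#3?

8

The elements the relations force above plot#3 are plot#6, plot#2, plot#1, plot#7, plot#11, plot#15, plot#12, plot#9 — no chain reaches any other.
That is 8.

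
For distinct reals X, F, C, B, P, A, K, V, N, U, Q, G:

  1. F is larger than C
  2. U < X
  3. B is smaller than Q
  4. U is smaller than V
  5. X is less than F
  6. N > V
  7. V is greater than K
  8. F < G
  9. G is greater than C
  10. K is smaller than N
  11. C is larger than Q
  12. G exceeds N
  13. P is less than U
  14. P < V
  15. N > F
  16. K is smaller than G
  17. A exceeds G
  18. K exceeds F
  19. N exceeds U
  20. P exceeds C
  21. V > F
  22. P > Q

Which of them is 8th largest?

U

Piecing the relations together gives one ordering: B < Q < C < P < U < X < F < K < V < N < G < A.
The 8th largest is U.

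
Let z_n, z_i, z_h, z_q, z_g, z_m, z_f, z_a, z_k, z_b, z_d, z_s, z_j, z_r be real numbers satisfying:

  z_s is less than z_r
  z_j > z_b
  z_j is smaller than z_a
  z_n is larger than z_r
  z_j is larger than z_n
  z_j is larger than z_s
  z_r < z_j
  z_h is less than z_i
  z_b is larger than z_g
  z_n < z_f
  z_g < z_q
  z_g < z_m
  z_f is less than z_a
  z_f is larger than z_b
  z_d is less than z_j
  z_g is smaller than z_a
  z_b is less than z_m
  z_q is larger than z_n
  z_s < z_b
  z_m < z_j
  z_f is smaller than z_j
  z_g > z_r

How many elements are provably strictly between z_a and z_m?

The relations place z_m below z_a. An element lies strictly between them when it is forced above z_m and also forced below z_a.
Above z_m: {z_j}. Below z_a: {z_s, z_d, z_r, z_g, z_b, z_n, z_f, z_j}.
Intersection: {z_j} — 1.

1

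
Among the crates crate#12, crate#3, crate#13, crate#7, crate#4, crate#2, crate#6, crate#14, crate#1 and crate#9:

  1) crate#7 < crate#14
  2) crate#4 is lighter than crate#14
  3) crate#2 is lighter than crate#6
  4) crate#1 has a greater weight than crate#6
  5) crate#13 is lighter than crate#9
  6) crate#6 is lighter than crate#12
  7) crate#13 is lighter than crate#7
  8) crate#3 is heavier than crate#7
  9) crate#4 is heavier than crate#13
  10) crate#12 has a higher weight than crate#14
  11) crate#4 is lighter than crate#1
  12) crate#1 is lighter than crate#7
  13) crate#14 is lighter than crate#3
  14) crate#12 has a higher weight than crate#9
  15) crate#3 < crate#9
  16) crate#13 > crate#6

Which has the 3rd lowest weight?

The consecutive relations fix a unique order: crate#2 < crate#6 < crate#13 < crate#4 < crate#1 < crate#7 < crate#14 < crate#3 < crate#9 < crate#12.
The 3rd smallest is crate#13.

crate#13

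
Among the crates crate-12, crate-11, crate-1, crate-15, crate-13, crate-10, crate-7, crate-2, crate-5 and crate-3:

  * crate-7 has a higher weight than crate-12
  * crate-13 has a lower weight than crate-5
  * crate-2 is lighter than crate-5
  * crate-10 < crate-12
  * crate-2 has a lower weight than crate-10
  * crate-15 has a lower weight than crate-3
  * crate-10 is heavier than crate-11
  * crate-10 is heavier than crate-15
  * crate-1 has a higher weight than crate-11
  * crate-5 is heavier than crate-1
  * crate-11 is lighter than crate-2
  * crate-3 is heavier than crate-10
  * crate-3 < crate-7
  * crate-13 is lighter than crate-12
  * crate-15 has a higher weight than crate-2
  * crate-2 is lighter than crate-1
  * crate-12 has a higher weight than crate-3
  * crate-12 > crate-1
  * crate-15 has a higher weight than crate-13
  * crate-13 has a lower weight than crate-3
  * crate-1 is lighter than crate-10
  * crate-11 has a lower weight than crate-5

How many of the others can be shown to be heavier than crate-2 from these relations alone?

7

From crate-2 the given relations immediately reach crate-15, crate-1, crate-10, crate-5.
From those, crate-3, crate-12 — 6 in total.
From those, crate-7 — 7 in total.
Nothing else is reachable above crate-2; 7 in all.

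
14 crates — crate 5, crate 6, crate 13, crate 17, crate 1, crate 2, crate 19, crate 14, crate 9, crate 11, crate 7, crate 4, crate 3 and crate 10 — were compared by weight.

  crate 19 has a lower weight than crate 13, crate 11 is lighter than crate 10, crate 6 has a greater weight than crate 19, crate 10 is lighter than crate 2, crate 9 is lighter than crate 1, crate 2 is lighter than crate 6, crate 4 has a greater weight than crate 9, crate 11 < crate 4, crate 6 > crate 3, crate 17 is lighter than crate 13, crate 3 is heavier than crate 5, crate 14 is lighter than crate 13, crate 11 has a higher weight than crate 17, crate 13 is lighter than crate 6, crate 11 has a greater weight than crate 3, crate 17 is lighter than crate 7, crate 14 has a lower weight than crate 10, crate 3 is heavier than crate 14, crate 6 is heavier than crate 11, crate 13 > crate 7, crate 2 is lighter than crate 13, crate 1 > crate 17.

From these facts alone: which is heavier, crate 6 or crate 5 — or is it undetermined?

crate 6

crate 5 < crate 3 and crate 3 < crate 11 give crate 5 < crate 11.
Then crate 11 < crate 10 extends the chain to crate 10.
With crate 10 < crate 2: crate 5 < crate 3 < crate 11 < crate 10 < crate 2.
Then crate 2 < crate 13 extends the chain to crate 13.
Then crate 13 < crate 6 extends the chain to crate 6.
So crate 6 is heavier.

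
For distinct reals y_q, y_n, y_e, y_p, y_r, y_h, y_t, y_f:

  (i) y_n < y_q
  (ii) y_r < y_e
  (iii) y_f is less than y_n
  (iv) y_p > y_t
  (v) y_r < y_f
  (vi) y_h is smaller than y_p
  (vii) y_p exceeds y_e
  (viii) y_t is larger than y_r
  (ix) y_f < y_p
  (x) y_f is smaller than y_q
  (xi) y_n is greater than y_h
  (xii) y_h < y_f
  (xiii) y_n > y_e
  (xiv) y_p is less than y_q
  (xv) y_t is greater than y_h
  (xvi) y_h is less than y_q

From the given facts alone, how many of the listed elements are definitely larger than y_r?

6

Directly above y_r: y_f, y_e, y_t.
One step further: y_n, y_p, y_q (6 so far).
Nothing else is reachable above y_r; 6 in all.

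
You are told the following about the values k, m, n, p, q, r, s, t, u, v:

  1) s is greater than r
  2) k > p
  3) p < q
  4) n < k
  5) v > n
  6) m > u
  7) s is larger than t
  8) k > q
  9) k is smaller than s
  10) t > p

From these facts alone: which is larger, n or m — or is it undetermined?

Following every chain through n: above n we get v, k, s.
m is not reached, and no chain runs the other way from m to n.
So the given relations leave the order of n and m undetermined.

undetermined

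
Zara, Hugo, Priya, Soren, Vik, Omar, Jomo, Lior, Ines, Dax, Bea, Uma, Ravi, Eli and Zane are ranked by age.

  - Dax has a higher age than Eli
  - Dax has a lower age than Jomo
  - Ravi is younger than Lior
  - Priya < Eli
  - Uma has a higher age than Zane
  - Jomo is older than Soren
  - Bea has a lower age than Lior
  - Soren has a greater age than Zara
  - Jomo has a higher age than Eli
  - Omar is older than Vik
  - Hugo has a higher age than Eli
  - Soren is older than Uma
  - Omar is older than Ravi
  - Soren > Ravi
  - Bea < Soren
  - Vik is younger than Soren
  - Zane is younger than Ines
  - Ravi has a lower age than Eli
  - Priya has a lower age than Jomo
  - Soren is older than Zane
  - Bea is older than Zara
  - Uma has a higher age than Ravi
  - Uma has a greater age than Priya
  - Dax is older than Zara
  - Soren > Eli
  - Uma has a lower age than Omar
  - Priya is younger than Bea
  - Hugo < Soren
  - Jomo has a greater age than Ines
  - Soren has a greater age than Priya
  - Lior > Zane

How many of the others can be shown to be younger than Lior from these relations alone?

The elements the relations force below Lior are Zane, Priya, Ravi, Zara, Bea — no chain reaches any other.
That is 5.

5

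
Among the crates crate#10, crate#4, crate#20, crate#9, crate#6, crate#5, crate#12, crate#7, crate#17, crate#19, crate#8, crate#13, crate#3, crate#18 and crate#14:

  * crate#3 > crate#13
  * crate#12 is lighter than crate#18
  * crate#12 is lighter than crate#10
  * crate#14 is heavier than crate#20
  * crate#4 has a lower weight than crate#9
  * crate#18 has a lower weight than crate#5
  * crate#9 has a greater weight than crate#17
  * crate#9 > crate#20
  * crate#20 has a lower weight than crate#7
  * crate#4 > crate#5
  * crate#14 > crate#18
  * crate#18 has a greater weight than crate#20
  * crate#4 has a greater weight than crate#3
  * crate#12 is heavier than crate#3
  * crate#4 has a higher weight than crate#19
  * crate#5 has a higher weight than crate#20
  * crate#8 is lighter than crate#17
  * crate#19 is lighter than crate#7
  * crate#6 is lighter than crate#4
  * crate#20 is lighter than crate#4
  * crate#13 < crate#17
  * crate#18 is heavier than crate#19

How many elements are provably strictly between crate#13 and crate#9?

6

Chaining upward from crate#13 reaches: crate#3, crate#12, crate#10, crate#18, crate#17, crate#5, crate#4, crate#14.
Chaining downward from crate#9 reaches: crate#19, crate#20, crate#3, crate#6, crate#12, crate#8, crate#18, crate#17, crate#5, crate#4.
Strictly between crate#13 and crate#9 are those in both lists: crate#3, crate#12, crate#18, crate#17, crate#5, crate#4 — 6 elements.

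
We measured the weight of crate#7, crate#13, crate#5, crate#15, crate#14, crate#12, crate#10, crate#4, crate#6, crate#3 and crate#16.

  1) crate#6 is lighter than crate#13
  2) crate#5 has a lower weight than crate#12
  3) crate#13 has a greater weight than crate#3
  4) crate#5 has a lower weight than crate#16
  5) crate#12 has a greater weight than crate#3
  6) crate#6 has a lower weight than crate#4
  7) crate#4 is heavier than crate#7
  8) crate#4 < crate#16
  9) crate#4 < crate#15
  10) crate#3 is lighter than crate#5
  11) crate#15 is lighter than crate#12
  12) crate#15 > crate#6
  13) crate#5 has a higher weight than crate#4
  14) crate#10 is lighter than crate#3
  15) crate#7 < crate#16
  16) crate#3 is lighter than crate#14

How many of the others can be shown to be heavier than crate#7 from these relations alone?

The elements the relations force above crate#7 are crate#4, crate#5, crate#15, crate#16, crate#12 — no chain reaches any other.
That is 5.

5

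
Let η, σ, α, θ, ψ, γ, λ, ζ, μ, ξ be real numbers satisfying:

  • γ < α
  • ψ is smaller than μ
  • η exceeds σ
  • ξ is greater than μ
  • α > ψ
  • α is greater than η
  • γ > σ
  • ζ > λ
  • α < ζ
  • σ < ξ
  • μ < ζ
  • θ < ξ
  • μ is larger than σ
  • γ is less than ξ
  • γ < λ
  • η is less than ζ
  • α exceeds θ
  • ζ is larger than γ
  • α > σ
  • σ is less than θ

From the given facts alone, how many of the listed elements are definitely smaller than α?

5

From α the given relations immediately reach σ, ψ, γ, θ, η.
No other element is forced below α by the given relations, so the count is 5.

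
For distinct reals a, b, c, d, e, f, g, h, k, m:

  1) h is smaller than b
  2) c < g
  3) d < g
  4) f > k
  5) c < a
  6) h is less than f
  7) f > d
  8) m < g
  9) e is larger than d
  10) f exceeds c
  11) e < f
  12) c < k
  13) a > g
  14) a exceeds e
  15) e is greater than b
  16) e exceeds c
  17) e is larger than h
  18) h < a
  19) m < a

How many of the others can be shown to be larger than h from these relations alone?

4

The elements the relations force above h are b, e, a, f — no chain reaches any other.
That is 4.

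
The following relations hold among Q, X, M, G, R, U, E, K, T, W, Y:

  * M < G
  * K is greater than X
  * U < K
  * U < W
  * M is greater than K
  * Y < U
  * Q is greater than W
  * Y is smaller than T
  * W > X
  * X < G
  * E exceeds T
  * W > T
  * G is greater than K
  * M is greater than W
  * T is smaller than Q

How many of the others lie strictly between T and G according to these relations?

2

The relations place T below G. An element lies strictly between them when it is forced above T and also forced below G.
Above T: {W, M, E, Q}. Below G: {Y, X, U, W, K, M}.
Intersection: {W, M} — 2.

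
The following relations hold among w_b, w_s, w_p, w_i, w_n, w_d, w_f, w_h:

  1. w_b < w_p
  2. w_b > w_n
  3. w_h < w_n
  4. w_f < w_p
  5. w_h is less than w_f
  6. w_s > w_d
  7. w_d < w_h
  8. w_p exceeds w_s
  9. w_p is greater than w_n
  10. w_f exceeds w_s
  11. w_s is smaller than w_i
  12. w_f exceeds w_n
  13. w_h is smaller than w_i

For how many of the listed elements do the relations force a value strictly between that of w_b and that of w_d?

Chaining upward from w_d reaches: w_h, w_n, w_s, w_f, w_p, w_i.
Chaining downward from w_b reaches: w_h, w_n.
Strictly between w_d and w_b are those in both lists: w_h, w_n — 2 elements.

2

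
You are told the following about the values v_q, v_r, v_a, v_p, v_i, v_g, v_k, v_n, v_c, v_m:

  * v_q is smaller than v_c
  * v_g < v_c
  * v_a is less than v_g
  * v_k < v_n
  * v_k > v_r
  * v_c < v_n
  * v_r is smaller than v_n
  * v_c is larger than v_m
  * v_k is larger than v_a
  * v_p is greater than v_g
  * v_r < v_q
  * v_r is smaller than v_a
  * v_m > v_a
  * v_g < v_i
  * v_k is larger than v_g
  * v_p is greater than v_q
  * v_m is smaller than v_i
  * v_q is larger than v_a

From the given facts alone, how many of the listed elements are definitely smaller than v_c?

From v_c the given relations immediately reach v_m, v_g, v_q.
From those, v_r, v_a — 5 in total.
Nothing else is reachable below v_c; 5 in all.

5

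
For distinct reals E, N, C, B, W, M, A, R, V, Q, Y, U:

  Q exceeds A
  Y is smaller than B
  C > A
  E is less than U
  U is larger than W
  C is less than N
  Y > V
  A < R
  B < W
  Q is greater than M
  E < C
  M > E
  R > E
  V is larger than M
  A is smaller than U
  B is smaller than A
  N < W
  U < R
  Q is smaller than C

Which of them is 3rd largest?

W

Piecing the relations together gives one ordering: E < M < V < Y < B < A < Q < C < N < W < U < R.
Counting 3 from the largest end gives W.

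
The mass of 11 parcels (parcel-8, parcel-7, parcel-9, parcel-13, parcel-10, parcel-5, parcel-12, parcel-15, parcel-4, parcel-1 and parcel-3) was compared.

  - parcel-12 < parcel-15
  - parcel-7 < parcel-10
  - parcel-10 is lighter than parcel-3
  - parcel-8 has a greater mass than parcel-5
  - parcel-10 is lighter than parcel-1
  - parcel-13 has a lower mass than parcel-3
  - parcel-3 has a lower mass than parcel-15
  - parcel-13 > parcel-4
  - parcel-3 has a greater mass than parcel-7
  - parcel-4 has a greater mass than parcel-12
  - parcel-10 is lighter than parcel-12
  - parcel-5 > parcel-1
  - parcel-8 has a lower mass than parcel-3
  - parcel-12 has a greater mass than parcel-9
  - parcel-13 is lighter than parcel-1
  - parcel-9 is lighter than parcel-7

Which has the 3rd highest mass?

parcel-8

Chaining the given pairs: parcel-9 < parcel-7 < parcel-10 < parcel-12 < parcel-4 < parcel-13 < parcel-1 < parcel-5 < parcel-8 < parcel-3 < parcel-15.
The 3rd largest is parcel-8.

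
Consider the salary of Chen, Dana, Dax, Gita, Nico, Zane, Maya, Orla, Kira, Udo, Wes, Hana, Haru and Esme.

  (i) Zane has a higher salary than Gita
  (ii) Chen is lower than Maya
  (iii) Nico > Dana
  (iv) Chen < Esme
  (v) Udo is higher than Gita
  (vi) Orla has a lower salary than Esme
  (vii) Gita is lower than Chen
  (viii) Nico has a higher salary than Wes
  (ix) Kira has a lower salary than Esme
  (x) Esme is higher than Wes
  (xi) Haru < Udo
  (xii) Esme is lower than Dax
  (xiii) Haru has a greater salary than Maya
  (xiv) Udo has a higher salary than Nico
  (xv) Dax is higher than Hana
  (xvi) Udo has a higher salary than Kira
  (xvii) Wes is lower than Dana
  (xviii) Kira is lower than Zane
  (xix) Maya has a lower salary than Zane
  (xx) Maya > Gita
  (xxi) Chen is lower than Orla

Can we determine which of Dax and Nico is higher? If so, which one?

undetermined

Following every chain through Nico: above Nico we get Udo; below Nico we get Wes, Dana.
Dax is not reached, and no chain runs the other way from Dax to Nico.
So the given relations leave the order of Nico and Dax undetermined.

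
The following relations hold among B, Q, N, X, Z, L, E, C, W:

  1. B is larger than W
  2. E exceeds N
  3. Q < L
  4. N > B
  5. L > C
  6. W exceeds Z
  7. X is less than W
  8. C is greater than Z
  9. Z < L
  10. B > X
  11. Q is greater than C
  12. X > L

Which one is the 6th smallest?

W

Piecing the relations together gives one ordering: Z < C < Q < L < X < W < B < N < E.
The 6th smallest is W.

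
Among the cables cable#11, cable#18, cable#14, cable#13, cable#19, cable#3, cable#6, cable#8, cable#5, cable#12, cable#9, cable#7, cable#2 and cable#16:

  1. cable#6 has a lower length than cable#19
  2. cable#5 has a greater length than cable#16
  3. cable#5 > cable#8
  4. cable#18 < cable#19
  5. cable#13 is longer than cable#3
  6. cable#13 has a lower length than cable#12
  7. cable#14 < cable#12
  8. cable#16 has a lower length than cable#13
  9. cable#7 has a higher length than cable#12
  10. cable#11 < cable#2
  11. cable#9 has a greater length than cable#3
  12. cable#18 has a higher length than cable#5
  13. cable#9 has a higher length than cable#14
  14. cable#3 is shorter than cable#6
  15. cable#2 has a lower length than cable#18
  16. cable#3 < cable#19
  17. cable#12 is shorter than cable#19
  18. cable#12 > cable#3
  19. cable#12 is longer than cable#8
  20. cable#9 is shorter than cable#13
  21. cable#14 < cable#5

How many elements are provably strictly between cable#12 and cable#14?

Chaining upward from cable#14 reaches: cable#9, cable#5, cable#13, cable#18, cable#19, cable#7.
Chaining downward from cable#12 reaches: cable#16, cable#3, cable#8, cable#9, cable#13.
Strictly between cable#14 and cable#12 are those in both lists: cable#9, cable#13 — 2 elements.

2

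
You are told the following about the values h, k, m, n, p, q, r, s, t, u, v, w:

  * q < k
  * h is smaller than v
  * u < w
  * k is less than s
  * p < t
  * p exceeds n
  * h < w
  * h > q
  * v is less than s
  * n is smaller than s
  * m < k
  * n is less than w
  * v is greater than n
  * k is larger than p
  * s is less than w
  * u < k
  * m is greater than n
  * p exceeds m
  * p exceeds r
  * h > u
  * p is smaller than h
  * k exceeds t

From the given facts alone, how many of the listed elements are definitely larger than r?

From r the given relations immediately reach p.
From those, t, k, h — 4 in total.
From those, v, s, w — 7 in total.
No other element is forced above r by the given relations, so the count is 7.

7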